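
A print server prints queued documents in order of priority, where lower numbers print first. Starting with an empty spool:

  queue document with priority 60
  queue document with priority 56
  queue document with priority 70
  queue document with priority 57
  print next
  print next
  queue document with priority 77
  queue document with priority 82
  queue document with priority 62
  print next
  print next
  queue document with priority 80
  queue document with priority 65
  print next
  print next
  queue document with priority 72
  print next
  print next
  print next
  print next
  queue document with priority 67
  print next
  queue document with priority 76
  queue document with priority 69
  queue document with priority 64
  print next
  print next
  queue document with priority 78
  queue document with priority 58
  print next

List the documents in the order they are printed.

insert 60 → {60}
insert 56 → {56, 60}
insert 70 → {56, 60, 70}
insert 57 → {56, 57, 60, 70}
print next → 56; now {57, 60, 70}
print next → 57; now {60, 70}
insert 77 → {60, 70, 77}
insert 82 → {60, 70, 77, 82}
insert 62 → {60, 62, 70, 77, 82}
print next → 60; now {62, 70, 77, 82}
print next → 62; now {70, 77, 82}
insert 80 → {70, 77, 80, 82}
insert 65 → {65, 70, 77, 80, 82}
print next → 65; now {70, 77, 80, 82}
print next → 70; now {77, 80, 82}
insert 72 → {72, 77, 80, 82}
print next → 72; now {77, 80, 82}
print next → 77; now {80, 82}
print next → 80; now {82}
print next → 82; now {}
insert 67 → {67}
print next → 67; now {}
insert 76 → {76}
insert 69 → {69, 76}
insert 64 → {64, 69, 76}
print next → 64; now {69, 76}
print next → 69; now {76}
insert 78 → {76, 78}
insert 58 → {58, 76, 78}
print next → 58; now {76, 78}

56, 57, 60, 62, 65, 70, 72, 77, 80, 82, 67, 64, 69, 58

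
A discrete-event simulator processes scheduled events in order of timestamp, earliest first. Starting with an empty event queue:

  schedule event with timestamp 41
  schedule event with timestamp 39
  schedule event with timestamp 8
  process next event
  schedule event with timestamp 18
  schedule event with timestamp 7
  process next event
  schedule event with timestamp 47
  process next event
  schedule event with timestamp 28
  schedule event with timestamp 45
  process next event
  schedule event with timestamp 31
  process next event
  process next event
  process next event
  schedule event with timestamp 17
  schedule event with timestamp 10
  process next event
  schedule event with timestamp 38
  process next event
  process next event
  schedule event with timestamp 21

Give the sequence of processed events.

[8, 7, 18, 28, 31, 39, 41, 10, 17, 38]

insert 41 → {41}
insert 39 → {39, 41}
insert 8 → {8, 39, 41}
process next event → 8; now {39, 41}
insert 18 → {18, 39, 41}
insert 7 → {7, 18, 39, 41}
process next event → 7; now {18, 39, 41}
insert 47 → {18, 39, 41, 47}
process next event → 18; now {39, 41, 47}
insert 28 → {28, 39, 41, 47}
insert 45 → {28, 39, 41, 45, 47}
process next event → 28; now {39, 41, 45, 47}
insert 31 → {31, 39, 41, 45, 47}
process next event → 31; now {39, 41, 45, 47}
process next event → 39; now {41, 45, 47}
process next event → 41; now {45, 47}
insert 17 → {17, 45, 47}
insert 10 → {10, 17, 45, 47}
process next event → 10; now {17, 45, 47}
insert 38 → {17, 38, 45, 47}
process next event → 17; now {38, 45, 47}
process next event → 38; now {45, 47}
insert 21 → {21, 45, 47}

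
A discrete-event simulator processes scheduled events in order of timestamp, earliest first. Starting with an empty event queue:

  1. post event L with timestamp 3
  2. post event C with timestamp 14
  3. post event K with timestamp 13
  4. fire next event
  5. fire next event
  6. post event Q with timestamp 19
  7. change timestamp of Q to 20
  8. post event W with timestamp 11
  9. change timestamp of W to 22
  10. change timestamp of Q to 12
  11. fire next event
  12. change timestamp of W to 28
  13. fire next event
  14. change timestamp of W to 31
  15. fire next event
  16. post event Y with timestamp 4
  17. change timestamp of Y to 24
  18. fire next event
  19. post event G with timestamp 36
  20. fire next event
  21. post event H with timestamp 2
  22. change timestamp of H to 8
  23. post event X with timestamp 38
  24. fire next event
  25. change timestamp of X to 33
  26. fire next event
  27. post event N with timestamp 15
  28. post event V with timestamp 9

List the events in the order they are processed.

add L (timestamp 3) → {L:3}
add C (timestamp 14) → {L:3, C:14}
add K (timestamp 13) → {L:3, K:13, C:14}
fire next event → L; now {K:13, C:14}
fire next event → K; now {C:14}
add Q (timestamp 19) → {C:14, Q:19}
update Q to timestamp 20 → {C:14, Q:20}
add W (timestamp 11) → {W:11, C:14, Q:20}
update W to timestamp 22 → {C:14, Q:20, W:22}
update Q to timestamp 12 → {Q:12, C:14, W:22}
fire next event → Q; now {C:14, W:22}
update W to timestamp 28 → {C:14, W:28}
fire next event → C; now {W:28}
update W to timestamp 31 → {W:31}
fire next event → W; now {}
add Y (timestamp 4) → {Y:4}
update Y to timestamp 24 → {Y:24}
fire next event → Y; now {}
add G (timestamp 36) → {G:36}
fire next event → G; now {}
add H (timestamp 2) → {H:2}
update H to timestamp 8 → {H:8}
add X (timestamp 38) → {H:8, X:38}
fire next event → H; now {X:38}
update X to timestamp 33 → {X:33}
fire next event → X; now {}
add N (timestamp 15) → {N:15}
add V (timestamp 9) → {V:9, N:15}

L → K → Q → C → W → Y → G → H → X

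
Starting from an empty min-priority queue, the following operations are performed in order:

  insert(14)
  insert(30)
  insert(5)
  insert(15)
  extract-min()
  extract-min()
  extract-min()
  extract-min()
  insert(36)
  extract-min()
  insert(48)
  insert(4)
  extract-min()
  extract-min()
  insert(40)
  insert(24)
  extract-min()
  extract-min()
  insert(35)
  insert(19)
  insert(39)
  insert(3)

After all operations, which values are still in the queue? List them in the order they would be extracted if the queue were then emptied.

[3, 19, 35, 39]

insert 14 → {14}
insert 30 → {14, 30}
insert 5 → {5, 14, 30}
insert 15 → {5, 14, 15, 30}
extract-min → 5; now {14, 15, 30}
extract-min → 14; now {15, 30}
extract-min → 15; now {30}
extract-min → 30; now {}
insert 36 → {36}
extract-min → 36; now {}
insert 48 → {48}
insert 4 → {4, 48}
extract-min → 4; now {48}
extract-min → 48; now {}
insert 40 → {40}
insert 24 → {24, 40}
extract-min → 24; now {40}
extract-min → 40; now {}
insert 35 → {35}
insert 19 → {19, 35}
insert 39 → {19, 35, 39}
insert 3 → {3, 19, 35, 39}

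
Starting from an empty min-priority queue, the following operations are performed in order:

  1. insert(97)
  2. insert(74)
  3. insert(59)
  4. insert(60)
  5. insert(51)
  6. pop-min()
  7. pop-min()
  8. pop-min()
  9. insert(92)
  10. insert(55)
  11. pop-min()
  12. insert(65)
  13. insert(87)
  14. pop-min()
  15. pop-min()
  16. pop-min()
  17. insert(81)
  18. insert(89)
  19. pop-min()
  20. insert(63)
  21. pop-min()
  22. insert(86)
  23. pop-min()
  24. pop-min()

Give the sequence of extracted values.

insert 97 → {97}
insert 74 → {74, 97}
insert 59 → {59, 74, 97}
insert 60 → {59, 60, 74, 97}
insert 51 → {51, 59, 60, 74, 97}
pop-min → 51; now {59, 60, 74, 97}
pop-min → 59; now {60, 74, 97}
pop-min → 60; now {74, 97}
insert 92 → {74, 92, 97}
insert 55 → {55, 74, 92, 97}
pop-min → 55; now {74, 92, 97}
insert 65 → {65, 74, 92, 97}
insert 87 → {65, 74, 87, 92, 97}
pop-min → 65; now {74, 87, 92, 97}
pop-min → 74; now {87, 92, 97}
pop-min → 87; now {92, 97}
insert 81 → {81, 92, 97}
insert 89 → {81, 89, 92, 97}
pop-min → 81; now {89, 92, 97}
insert 63 → {63, 89, 92, 97}
pop-min → 63; now {89, 92, 97}
insert 86 → {86, 89, 92, 97}
pop-min → 86; now {89, 92, 97}
pop-min → 89; now {92, 97}

51, 59, 60, 55, 65, 74, 87, 81, 63, 86, 89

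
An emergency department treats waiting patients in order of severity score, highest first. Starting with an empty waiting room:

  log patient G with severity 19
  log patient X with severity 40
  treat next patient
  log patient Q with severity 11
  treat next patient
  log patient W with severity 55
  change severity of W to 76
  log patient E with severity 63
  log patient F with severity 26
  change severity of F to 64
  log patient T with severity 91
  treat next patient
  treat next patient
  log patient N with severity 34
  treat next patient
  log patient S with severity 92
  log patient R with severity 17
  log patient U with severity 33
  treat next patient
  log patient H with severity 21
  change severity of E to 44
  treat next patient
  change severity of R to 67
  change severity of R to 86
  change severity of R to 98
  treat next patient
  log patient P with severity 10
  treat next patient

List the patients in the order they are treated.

X, G, T, W, F, S, E, R, N

add G (severity 19) → {G:19}
add X (severity 40) → {X:40, G:19}
treat next patient → X; now {G:19}
add Q (severity 11) → {G:19, Q:11}
treat next patient → G; now {Q:11}
add W (severity 55) → {W:55, Q:11}
update W to severity 76 → {W:76, Q:11}
add E (severity 63) → {W:76, E:63, Q:11}
add F (severity 26) → {W:76, E:63, F:26, Q:11}
update F to severity 64 → {W:76, F:64, E:63, Q:11}
add T (severity 91) → {T:91, W:76, F:64, E:63, Q:11}
treat next patient → T; now {W:76, F:64, E:63, Q:11}
treat next patient → W; now {F:64, E:63, Q:11}
add N (severity 34) → {F:64, E:63, N:34, Q:11}
treat next patient → F; now {E:63, N:34, Q:11}
add S (severity 92) → {S:92, E:63, N:34, Q:11}
add R (severity 17) → {S:92, E:63, N:34, R:17, Q:11}
add U (severity 33) → {S:92, E:63, N:34, U:33, R:17, Q:11}
treat next patient → S; now {E:63, N:34, U:33, R:17, Q:11}
add H (severity 21) → {E:63, N:34, U:33, H:21, R:17, Q:11}
update E to severity 44 → {E:44, N:34, U:33, H:21, R:17, Q:11}
treat next patient → E; now {N:34, U:33, H:21, R:17, Q:11}
update R to severity 67 → {R:67, N:34, U:33, H:21, Q:11}
update R to severity 86 → {R:86, N:34, U:33, H:21, Q:11}
update R to severity 98 → {R:98, N:34, U:33, H:21, Q:11}
treat next patient → R; now {N:34, U:33, H:21, Q:11}
add P (severity 10) → {N:34, U:33, H:21, Q:11, P:10}
treat next patient → N; now {U:33, H:21, Q:11, P:10}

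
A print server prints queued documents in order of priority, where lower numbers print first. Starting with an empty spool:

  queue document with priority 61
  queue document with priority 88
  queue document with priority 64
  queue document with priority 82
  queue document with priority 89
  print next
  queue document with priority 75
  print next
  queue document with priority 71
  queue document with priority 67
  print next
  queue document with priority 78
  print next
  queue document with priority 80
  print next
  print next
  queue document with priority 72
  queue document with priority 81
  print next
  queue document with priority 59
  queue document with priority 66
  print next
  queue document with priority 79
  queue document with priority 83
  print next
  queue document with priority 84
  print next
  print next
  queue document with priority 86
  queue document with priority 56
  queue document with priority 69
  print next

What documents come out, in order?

61, 64, 67, 71, 75, 78, 72, 59, 66, 79, 80, 56

insert 61 → {61}
insert 88 → {61, 88}
insert 64 → {61, 64, 88}
insert 82 → {61, 64, 82, 88}
insert 89 → {61, 64, 82, 88, 89}
print next → 61; now {64, 82, 88, 89}
insert 75 → {64, 75, 82, 88, 89}
print next → 64; now {75, 82, 88, 89}
insert 71 → {71, 75, 82, 88, 89}
insert 67 → {67, 71, 75, 82, 88, 89}
print next → 67; now {71, 75, 82, 88, 89}
insert 78 → {71, 75, 78, 82, 88, 89}
print next → 71; now {75, 78, 82, 88, 89}
insert 80 → {75, 78, 80, 82, 88, 89}
print next → 75; now {78, 80, 82, 88, 89}
print next → 78; now {80, 82, 88, 89}
insert 72 → {72, 80, 82, 88, 89}
insert 81 → {72, 80, 81, 82, 88, 89}
print next → 72; now {80, 81, 82, 88, 89}
insert 59 → {59, 80, 81, 82, 88, 89}
insert 66 → {59, 66, 80, 81, 82, 88, 89}
print next → 59; now {66, 80, 81, 82, 88, 89}
insert 79 → {66, 79, 80, 81, 82, 88, 89}
insert 83 → {66, 79, 80, 81, 82, 83, 88, 89}
print next → 66; now {79, 80, 81, 82, 83, 88, 89}
insert 84 → {79, 80, 81, 82, 83, 84, 88, 89}
print next → 79; now {80, 81, 82, 83, 84, 88, 89}
print next → 80; now {81, 82, 83, 84, 88, 89}
insert 86 → {81, 82, 83, 84, 86, 88, 89}
insert 56 → {56, 81, 82, 83, 84, 86, 88, 89}
insert 69 → {56, 69, 81, 82, 83, 84, 86, 88, 89}
print next → 56; now {69, 81, 82, 83, 84, 86, 88, 89}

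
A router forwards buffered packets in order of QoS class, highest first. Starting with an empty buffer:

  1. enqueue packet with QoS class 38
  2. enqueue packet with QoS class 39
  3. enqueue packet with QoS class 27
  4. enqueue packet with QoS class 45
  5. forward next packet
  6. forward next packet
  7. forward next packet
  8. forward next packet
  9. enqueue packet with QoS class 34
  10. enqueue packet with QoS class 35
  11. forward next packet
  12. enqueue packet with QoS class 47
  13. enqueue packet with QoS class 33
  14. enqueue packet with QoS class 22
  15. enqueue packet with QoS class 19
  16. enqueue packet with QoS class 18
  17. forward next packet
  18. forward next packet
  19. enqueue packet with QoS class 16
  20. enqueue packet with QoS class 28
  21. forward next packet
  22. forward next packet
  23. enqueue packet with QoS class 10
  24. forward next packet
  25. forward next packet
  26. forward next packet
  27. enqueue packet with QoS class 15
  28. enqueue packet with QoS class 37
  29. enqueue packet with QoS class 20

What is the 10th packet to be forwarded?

insert 38 → {38}
insert 39 → {39, 38}
insert 27 → {39, 38, 27}
insert 45 → {45, 39, 38, 27}
forward next packet → 45; now {39, 38, 27}
forward next packet → 39; now {38, 27}
forward next packet → 38; now {27}
forward next packet → 27; now {}
insert 34 → {34}
insert 35 → {35, 34}
forward next packet → 35; now {34}
insert 47 → {47, 34}
insert 33 → {47, 34, 33}
insert 22 → {47, 34, 33, 22}
insert 19 → {47, 34, 33, 22, 19}
insert 18 → {47, 34, 33, 22, 19, 18}
forward next packet → 47; now {34, 33, 22, 19, 18}
forward next packet → 34; now {33, 22, 19, 18}
insert 16 → {33, 22, 19, 18, 16}
insert 28 → {33, 28, 22, 19, 18, 16}
forward next packet → 33; now {28, 22, 19, 18, 16}
forward next packet → 28; now {22, 19, 18, 16}
insert 10 → {22, 19, 18, 16, 10}
forward next packet → 22; now {19, 18, 16, 10}
forward next packet → 19; now {18, 16, 10}
forward next packet → 18; now {16, 10}
insert 15 → {16, 15, 10}
insert 37 → {37, 16, 15, 10}
insert 20 → {37, 20, 16, 15, 10}

22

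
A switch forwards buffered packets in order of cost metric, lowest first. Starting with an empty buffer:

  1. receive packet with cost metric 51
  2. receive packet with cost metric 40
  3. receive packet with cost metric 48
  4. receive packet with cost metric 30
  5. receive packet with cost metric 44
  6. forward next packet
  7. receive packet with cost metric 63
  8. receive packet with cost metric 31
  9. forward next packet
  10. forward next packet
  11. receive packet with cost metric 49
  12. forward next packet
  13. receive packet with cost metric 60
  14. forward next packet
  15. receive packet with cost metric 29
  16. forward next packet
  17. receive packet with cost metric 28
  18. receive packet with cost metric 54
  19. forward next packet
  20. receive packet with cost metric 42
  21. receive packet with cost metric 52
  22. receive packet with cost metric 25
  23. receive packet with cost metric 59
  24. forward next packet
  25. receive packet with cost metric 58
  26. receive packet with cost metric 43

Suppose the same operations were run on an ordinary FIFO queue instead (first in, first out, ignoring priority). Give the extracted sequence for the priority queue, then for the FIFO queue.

insert 51 → {51}
insert 40 → {40, 51}
insert 48 → {40, 48, 51}
insert 30 → {30, 40, 48, 51}
insert 44 → {30, 40, 44, 48, 51}
forward next packet → 30; now {40, 44, 48, 51}
insert 63 → {40, 44, 48, 51, 63}
insert 31 → {31, 40, 44, 48, 51, 63}
forward next packet → 31; now {40, 44, 48, 51, 63}
forward next packet → 40; now {44, 48, 51, 63}
insert 49 → {44, 48, 49, 51, 63}
forward next packet → 44; now {48, 49, 51, 63}
insert 60 → {48, 49, 51, 60, 63}
forward next packet → 48; now {49, 51, 60, 63}
insert 29 → {29, 49, 51, 60, 63}
forward next packet → 29; now {49, 51, 60, 63}
insert 28 → {28, 49, 51, 60, 63}
insert 54 → {28, 49, 51, 54, 60, 63}
forward next packet → 28; now {49, 51, 54, 60, 63}
insert 42 → {42, 49, 51, 54, 60, 63}
insert 52 → {42, 49, 51, 52, 54, 60, 63}
insert 25 → {25, 42, 49, 51, 52, 54, 60, 63}
insert 59 → {25, 42, 49, 51, 52, 54, 59, 60, 63}
forward next packet → 25; now {42, 49, 51, 52, 54, 59, 60, 63}
insert 58 → {42, 49, 51, 52, 54, 58, 59, 60, 63}
insert 43 → {42, 43, 49, 51, 52, 54, 58, 59, 60, 63}

priority queue: 30, 31, 40, 44, 48, 29, 28, 25; FIFO queue: [51, 40, 48, 30, 44, 63, 31, 49]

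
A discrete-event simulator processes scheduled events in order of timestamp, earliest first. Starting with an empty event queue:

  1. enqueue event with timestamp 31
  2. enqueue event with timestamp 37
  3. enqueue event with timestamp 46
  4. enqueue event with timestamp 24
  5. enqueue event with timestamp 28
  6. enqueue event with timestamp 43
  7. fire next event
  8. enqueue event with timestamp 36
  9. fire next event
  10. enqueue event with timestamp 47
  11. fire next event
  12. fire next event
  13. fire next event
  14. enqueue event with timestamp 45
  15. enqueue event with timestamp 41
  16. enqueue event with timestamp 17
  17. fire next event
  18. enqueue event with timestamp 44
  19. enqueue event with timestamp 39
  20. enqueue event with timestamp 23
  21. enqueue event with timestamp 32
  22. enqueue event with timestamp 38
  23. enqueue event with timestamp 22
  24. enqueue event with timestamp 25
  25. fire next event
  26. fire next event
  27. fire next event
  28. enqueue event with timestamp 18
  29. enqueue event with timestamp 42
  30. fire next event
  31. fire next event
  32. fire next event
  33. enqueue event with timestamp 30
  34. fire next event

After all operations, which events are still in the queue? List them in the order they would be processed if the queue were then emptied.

39 → 41 → 42 → 43 → 44 → 45 → 46 → 47

insert 31 → {31}
insert 37 → {31, 37}
insert 46 → {31, 37, 46}
insert 24 → {24, 31, 37, 46}
insert 28 → {24, 28, 31, 37, 46}
insert 43 → {24, 28, 31, 37, 43, 46}
fire next event → 24; now {28, 31, 37, 43, 46}
insert 36 → {28, 31, 36, 37, 43, 46}
fire next event → 28; now {31, 36, 37, 43, 46}
insert 47 → {31, 36, 37, 43, 46, 47}
fire next event → 31; now {36, 37, 43, 46, 47}
fire next event → 36; now {37, 43, 46, 47}
fire next event → 37; now {43, 46, 47}
insert 45 → {43, 45, 46, 47}
insert 41 → {41, 43, 45, 46, 47}
insert 17 → {17, 41, 43, 45, 46, 47}
fire next event → 17; now {41, 43, 45, 46, 47}
insert 44 → {41, 43, 44, 45, 46, 47}
insert 39 → {39, 41, 43, 44, 45, 46, 47}
insert 23 → {23, 39, 41, 43, 44, 45, 46, 47}
insert 32 → {23, 32, 39, 41, 43, 44, 45, 46, 47}
insert 38 → {23, 32, 38, 39, 41, 43, 44, 45, 46, 47}
insert 22 → {22, 23, 32, 38, 39, 41, 43, 44, 45, 46, 47}
insert 25 → {22, 23, 25, 32, 38, 39, 41, 43, 44, 45, 46, 47}
fire next event → 22; now {23, 25, 32, 38, 39, 41, 43, 44, 45, 46, 47}
fire next event → 23; now {25, 32, 38, 39, 41, 43, 44, 45, 46, 47}
fire next event → 25; now {32, 38, 39, 41, 43, 44, 45, 46, 47}
insert 18 → {18, 32, 38, 39, 41, 43, 44, 45, 46, 47}
insert 42 → {18, 32, 38, 39, 41, 42, 43, 44, 45, 46, 47}
fire next event → 18; now {32, 38, 39, 41, 42, 43, 44, 45, 46, 47}
fire next event → 32; now {38, 39, 41, 42, 43, 44, 45, 46, 47}
fire next event → 38; now {39, 41, 42, 43, 44, 45, 46, 47}
insert 30 → {30, 39, 41, 42, 43, 44, 45, 46, 47}
fire next event → 30; now {39, 41, 42, 43, 44, 45, 46, 47}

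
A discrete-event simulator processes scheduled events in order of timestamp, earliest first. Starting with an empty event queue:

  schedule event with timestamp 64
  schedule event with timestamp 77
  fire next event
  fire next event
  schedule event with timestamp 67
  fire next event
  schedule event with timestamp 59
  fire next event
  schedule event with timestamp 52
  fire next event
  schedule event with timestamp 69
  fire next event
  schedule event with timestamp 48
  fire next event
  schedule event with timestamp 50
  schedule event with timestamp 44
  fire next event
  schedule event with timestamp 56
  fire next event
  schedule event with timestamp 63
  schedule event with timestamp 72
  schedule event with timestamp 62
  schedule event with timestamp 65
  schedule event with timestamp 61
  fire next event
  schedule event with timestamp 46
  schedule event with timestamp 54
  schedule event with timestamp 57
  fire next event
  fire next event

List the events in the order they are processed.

insert 64 → {64}
insert 77 → {64, 77}
fire next event → 64; now {77}
fire next event → 77; now {}
insert 67 → {67}
fire next event → 67; now {}
insert 59 → {59}
fire next event → 59; now {}
insert 52 → {52}
fire next event → 52; now {}
insert 69 → {69}
fire next event → 69; now {}
insert 48 → {48}
fire next event → 48; now {}
insert 50 → {50}
insert 44 → {44, 50}
fire next event → 44; now {50}
insert 56 → {50, 56}
fire next event → 50; now {56}
insert 63 → {56, 63}
insert 72 → {56, 63, 72}
insert 62 → {56, 62, 63, 72}
insert 65 → {56, 62, 63, 65, 72}
insert 61 → {56, 61, 62, 63, 65, 72}
fire next event → 56; now {61, 62, 63, 65, 72}
insert 46 → {46, 61, 62, 63, 65, 72}
insert 54 → {46, 54, 61, 62, 63, 65, 72}
insert 57 → {46, 54, 57, 61, 62, 63, 65, 72}
fire next event → 46; now {54, 57, 61, 62, 63, 65, 72}
fire next event → 54; now {57, 61, 62, 63, 65, 72}

64, 77, 67, 59, 52, 69, 48, 44, 50, 56, 46, 54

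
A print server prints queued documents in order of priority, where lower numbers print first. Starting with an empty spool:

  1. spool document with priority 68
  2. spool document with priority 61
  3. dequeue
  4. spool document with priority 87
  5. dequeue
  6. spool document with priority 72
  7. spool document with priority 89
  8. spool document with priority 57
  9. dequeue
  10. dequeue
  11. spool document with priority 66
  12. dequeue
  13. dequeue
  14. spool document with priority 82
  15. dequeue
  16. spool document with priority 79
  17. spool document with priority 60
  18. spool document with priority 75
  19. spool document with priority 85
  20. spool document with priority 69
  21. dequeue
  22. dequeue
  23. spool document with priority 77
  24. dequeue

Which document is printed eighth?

insert 68 → {68}
insert 61 → {61, 68}
dequeue → 61; now {68}
insert 87 → {68, 87}
dequeue → 68; now {87}
insert 72 → {72, 87}
insert 89 → {72, 87, 89}
insert 57 → {57, 72, 87, 89}
dequeue → 57; now {72, 87, 89}
dequeue → 72; now {87, 89}
insert 66 → {66, 87, 89}
dequeue → 66; now {87, 89}
dequeue → 87; now {89}
insert 82 → {82, 89}
dequeue → 82; now {89}
insert 79 → {79, 89}
insert 60 → {60, 79, 89}
insert 75 → {60, 75, 79, 89}
insert 85 → {60, 75, 79, 85, 89}
insert 69 → {60, 69, 75, 79, 85, 89}
dequeue → 60; now {69, 75, 79, 85, 89}
dequeue → 69; now {75, 79, 85, 89}
insert 77 → {75, 77, 79, 85, 89}
dequeue → 75; now {77, 79, 85, 89}

60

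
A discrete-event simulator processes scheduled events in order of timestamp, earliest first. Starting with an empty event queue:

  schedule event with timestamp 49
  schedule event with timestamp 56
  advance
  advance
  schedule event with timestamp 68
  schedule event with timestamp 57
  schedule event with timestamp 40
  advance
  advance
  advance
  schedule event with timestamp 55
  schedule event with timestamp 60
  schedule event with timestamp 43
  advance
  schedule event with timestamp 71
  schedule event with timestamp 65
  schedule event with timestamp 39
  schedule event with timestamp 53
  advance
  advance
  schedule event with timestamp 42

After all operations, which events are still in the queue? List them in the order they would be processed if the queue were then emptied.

insert 49 → {49}
insert 56 → {49, 56}
advance → 49; now {56}
advance → 56; now {}
insert 68 → {68}
insert 57 → {57, 68}
insert 40 → {40, 57, 68}
advance → 40; now {57, 68}
advance → 57; now {68}
advance → 68; now {}
insert 55 → {55}
insert 60 → {55, 60}
insert 43 → {43, 55, 60}
advance → 43; now {55, 60}
insert 71 → {55, 60, 71}
insert 65 → {55, 60, 65, 71}
insert 39 → {39, 55, 60, 65, 71}
insert 53 → {39, 53, 55, 60, 65, 71}
advance → 39; now {53, 55, 60, 65, 71}
advance → 53; now {55, 60, 65, 71}
insert 42 → {42, 55, 60, 65, 71}

42 → 55 → 60 → 65 → 71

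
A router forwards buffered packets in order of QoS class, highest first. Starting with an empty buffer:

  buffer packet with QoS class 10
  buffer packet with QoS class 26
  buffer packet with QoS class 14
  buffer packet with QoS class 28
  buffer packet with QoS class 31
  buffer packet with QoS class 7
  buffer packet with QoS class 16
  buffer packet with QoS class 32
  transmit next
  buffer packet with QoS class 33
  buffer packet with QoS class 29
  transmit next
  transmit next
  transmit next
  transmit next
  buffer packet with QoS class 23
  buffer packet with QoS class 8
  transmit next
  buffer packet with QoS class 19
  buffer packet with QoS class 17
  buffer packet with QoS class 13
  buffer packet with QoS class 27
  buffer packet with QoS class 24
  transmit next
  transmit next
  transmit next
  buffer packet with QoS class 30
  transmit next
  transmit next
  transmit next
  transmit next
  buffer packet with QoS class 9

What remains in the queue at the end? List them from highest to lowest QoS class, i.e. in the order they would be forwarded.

insert 10 → {10}
insert 26 → {26, 10}
insert 14 → {26, 14, 10}
insert 28 → {28, 26, 14, 10}
insert 31 → {31, 28, 26, 14, 10}
insert 7 → {31, 28, 26, 14, 10, 7}
insert 16 → {31, 28, 26, 16, 14, 10, 7}
insert 32 → {32, 31, 28, 26, 16, 14, 10, 7}
transmit next → 32; now {31, 28, 26, 16, 14, 10, 7}
insert 33 → {33, 31, 28, 26, 16, 14, 10, 7}
insert 29 → {33, 31, 29, 28, 26, 16, 14, 10, 7}
transmit next → 33; now {31, 29, 28, 26, 16, 14, 10, 7}
transmit next → 31; now {29, 28, 26, 16, 14, 10, 7}
transmit next → 29; now {28, 26, 16, 14, 10, 7}
transmit next → 28; now {26, 16, 14, 10, 7}
insert 23 → {26, 23, 16, 14, 10, 7}
insert 8 → {26, 23, 16, 14, 10, 8, 7}
transmit next → 26; now {23, 16, 14, 10, 8, 7}
insert 19 → {23, 19, 16, 14, 10, 8, 7}
insert 17 → {23, 19, 17, 16, 14, 10, 8, 7}
insert 13 → {23, 19, 17, 16, 14, 13, 10, 8, 7}
insert 27 → {27, 23, 19, 17, 16, 14, 13, 10, 8, 7}
insert 24 → {27, 24, 23, 19, 17, 16, 14, 13, 10, 8, 7}
transmit next → 27; now {24, 23, 19, 17, 16, 14, 13, 10, 8, 7}
transmit next → 24; now {23, 19, 17, 16, 14, 13, 10, 8, 7}
transmit next → 23; now {19, 17, 16, 14, 13, 10, 8, 7}
insert 30 → {30, 19, 17, 16, 14, 13, 10, 8, 7}
transmit next → 30; now {19, 17, 16, 14, 13, 10, 8, 7}
transmit next → 19; now {17, 16, 14, 13, 10, 8, 7}
transmit next → 17; now {16, 14, 13, 10, 8, 7}
transmit next → 16; now {14, 13, 10, 8, 7}
insert 9 → {14, 13, 10, 9, 8, 7}

14, 13, 10, 9, 8, 7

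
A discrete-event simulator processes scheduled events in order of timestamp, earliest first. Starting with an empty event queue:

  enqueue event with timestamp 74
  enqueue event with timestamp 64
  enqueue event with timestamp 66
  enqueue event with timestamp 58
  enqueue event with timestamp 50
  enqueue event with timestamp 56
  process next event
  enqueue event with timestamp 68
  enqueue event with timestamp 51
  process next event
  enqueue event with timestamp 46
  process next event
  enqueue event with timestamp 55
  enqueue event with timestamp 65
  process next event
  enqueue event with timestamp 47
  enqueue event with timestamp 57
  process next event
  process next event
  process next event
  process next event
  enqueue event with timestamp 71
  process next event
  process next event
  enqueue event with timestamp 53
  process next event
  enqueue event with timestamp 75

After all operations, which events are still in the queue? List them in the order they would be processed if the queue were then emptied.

insert 74 → {74}
insert 64 → {64, 74}
insert 66 → {64, 66, 74}
insert 58 → {58, 64, 66, 74}
insert 50 → {50, 58, 64, 66, 74}
insert 56 → {50, 56, 58, 64, 66, 74}
process next event → 50; now {56, 58, 64, 66, 74}
insert 68 → {56, 58, 64, 66, 68, 74}
insert 51 → {51, 56, 58, 64, 66, 68, 74}
process next event → 51; now {56, 58, 64, 66, 68, 74}
insert 46 → {46, 56, 58, 64, 66, 68, 74}
process next event → 46; now {56, 58, 64, 66, 68, 74}
insert 55 → {55, 56, 58, 64, 66, 68, 74}
insert 65 → {55, 56, 58, 64, 65, 66, 68, 74}
process next event → 55; now {56, 58, 64, 65, 66, 68, 74}
insert 47 → {47, 56, 58, 64, 65, 66, 68, 74}
insert 57 → {47, 56, 57, 58, 64, 65, 66, 68, 74}
process next event → 47; now {56, 57, 58, 64, 65, 66, 68, 74}
process next event → 56; now {57, 58, 64, 65, 66, 68, 74}
process next event → 57; now {58, 64, 65, 66, 68, 74}
process next event → 58; now {64, 65, 66, 68, 74}
insert 71 → {64, 65, 66, 68, 71, 74}
process next event → 64; now {65, 66, 68, 71, 74}
process next event → 65; now {66, 68, 71, 74}
insert 53 → {53, 66, 68, 71, 74}
process next event → 53; now {66, 68, 71, 74}
insert 75 → {66, 68, 71, 74, 75}

66, 68, 71, 74, 75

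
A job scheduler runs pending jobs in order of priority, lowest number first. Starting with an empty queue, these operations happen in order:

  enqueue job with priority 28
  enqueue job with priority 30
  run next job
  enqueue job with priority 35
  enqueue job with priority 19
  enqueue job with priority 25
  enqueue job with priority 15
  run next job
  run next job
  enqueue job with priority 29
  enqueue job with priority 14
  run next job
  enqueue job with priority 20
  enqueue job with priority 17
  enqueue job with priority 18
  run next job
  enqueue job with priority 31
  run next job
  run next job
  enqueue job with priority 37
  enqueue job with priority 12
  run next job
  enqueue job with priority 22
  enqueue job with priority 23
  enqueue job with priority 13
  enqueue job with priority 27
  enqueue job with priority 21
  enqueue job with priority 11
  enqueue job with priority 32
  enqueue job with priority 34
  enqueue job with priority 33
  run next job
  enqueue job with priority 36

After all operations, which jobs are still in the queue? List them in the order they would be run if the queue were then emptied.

13 → 21 → 22 → 23 → 25 → 27 → 29 → 30 → 31 → 32 → 33 → 34 → 35 → 36 → 37

insert 28 → {28}
insert 30 → {28, 30}
run next job → 28; now {30}
insert 35 → {30, 35}
insert 19 → {19, 30, 35}
insert 25 → {19, 25, 30, 35}
insert 15 → {15, 19, 25, 30, 35}
run next job → 15; now {19, 25, 30, 35}
run next job → 19; now {25, 30, 35}
insert 29 → {25, 29, 30, 35}
insert 14 → {14, 25, 29, 30, 35}
run next job → 14; now {25, 29, 30, 35}
insert 20 → {20, 25, 29, 30, 35}
insert 17 → {17, 20, 25, 29, 30, 35}
insert 18 → {17, 18, 20, 25, 29, 30, 35}
run next job → 17; now {18, 20, 25, 29, 30, 35}
insert 31 → {18, 20, 25, 29, 30, 31, 35}
run next job → 18; now {20, 25, 29, 30, 31, 35}
run next job → 20; now {25, 29, 30, 31, 35}
insert 37 → {25, 29, 30, 31, 35, 37}
insert 12 → {12, 25, 29, 30, 31, 35, 37}
run next job → 12; now {25, 29, 30, 31, 35, 37}
insert 22 → {22, 25, 29, 30, 31, 35, 37}
insert 23 → {22, 23, 25, 29, 30, 31, 35, 37}
insert 13 → {13, 22, 23, 25, 29, 30, 31, 35, 37}
insert 27 → {13, 22, 23, 25, 27, 29, 30, 31, 35, 37}
insert 21 → {13, 21, 22, 23, 25, 27, 29, 30, 31, 35, 37}
insert 11 → {11, 13, 21, 22, 23, 25, 27, 29, 30, 31, 35, 37}
insert 32 → {11, 13, 21, 22, 23, 25, 27, 29, 30, 31, 32, 35, 37}
insert 34 → {11, 13, 21, 22, 23, 25, 27, 29, 30, 31, 32, 34, 35, 37}
insert 33 → {11, 13, 21, 22, 23, 25, 27, 29, 30, 31, 32, 33, 34, 35, 37}
run next job → 11; now {13, 21, 22, 23, 25, 27, 29, 30, 31, 32, 33, 34, 35, 37}
insert 36 → {13, 21, 22, 23, 25, 27, 29, 30, 31, 32, 33, 34, 35, 36, 37}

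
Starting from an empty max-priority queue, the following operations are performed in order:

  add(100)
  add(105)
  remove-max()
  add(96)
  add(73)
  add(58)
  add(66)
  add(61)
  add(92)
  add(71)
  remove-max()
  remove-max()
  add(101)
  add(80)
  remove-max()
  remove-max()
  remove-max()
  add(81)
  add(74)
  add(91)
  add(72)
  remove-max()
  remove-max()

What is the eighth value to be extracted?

81

insert 100 → {100}
insert 105 → {105, 100}
remove-max → 105; now {100}
insert 96 → {100, 96}
insert 73 → {100, 96, 73}
insert 58 → {100, 96, 73, 58}
insert 66 → {100, 96, 73, 66, 58}
insert 61 → {100, 96, 73, 66, 61, 58}
insert 92 → {100, 96, 92, 73, 66, 61, 58}
insert 71 → {100, 96, 92, 73, 71, 66, 61, 58}
remove-max → 100; now {96, 92, 73, 71, 66, 61, 58}
remove-max → 96; now {92, 73, 71, 66, 61, 58}
insert 101 → {101, 92, 73, 71, 66, 61, 58}
insert 80 → {101, 92, 80, 73, 71, 66, 61, 58}
remove-max → 101; now {92, 80, 73, 71, 66, 61, 58}
remove-max → 92; now {80, 73, 71, 66, 61, 58}
remove-max → 80; now {73, 71, 66, 61, 58}
insert 81 → {81, 73, 71, 66, 61, 58}
insert 74 → {81, 74, 73, 71, 66, 61, 58}
insert 91 → {91, 81, 74, 73, 71, 66, 61, 58}
insert 72 → {91, 81, 74, 73, 72, 71, 66, 61, 58}
remove-max → 91; now {81, 74, 73, 72, 71, 66, 61, 58}
remove-max → 81; now {74, 73, 72, 71, 66, 61, 58}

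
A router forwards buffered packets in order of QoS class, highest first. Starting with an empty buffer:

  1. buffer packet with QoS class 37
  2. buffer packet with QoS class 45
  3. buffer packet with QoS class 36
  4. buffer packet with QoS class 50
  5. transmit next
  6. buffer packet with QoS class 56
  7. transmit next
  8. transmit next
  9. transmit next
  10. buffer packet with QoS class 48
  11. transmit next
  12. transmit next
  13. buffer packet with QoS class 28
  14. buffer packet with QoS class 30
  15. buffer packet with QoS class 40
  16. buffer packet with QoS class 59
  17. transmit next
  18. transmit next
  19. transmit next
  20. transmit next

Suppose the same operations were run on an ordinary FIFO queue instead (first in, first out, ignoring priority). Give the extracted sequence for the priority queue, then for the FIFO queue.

priority queue: 50, 56, 45, 37, 48, 36, 59, 40, 30, 28; FIFO queue: 37 → 45 → 36 → 50 → 56 → 48 → 28 → 30 → 40 → 59

insert 37 → {37}
insert 45 → {45, 37}
insert 36 → {45, 37, 36}
insert 50 → {50, 45, 37, 36}
transmit next → 50; now {45, 37, 36}
insert 56 → {56, 45, 37, 36}
transmit next → 56; now {45, 37, 36}
transmit next → 45; now {37, 36}
transmit next → 37; now {36}
insert 48 → {48, 36}
transmit next → 48; now {36}
transmit next → 36; now {}
insert 28 → {28}
insert 30 → {30, 28}
insert 40 → {40, 30, 28}
insert 59 → {59, 40, 30, 28}
transmit next → 59; now {40, 30, 28}
transmit next → 40; now {30, 28}
transmit next → 30; now {28}
transmit next → 28; now {}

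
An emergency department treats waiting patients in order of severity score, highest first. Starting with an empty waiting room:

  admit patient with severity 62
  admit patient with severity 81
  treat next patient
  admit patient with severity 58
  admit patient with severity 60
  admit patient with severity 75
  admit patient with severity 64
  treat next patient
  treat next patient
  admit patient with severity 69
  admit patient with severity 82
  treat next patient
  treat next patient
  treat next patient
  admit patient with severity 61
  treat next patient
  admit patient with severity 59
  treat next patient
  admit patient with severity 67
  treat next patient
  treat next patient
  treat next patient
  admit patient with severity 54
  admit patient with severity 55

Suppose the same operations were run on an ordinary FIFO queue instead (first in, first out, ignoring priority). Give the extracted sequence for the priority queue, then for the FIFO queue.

priority queue: [81, 75, 64, 82, 69, 62, 61, 60, 67, 59, 58]; FIFO queue: [62, 81, 58, 60, 75, 64, 69, 82, 61, 59, 67]

insert 62 → {62}
insert 81 → {81, 62}
treat next patient → 81; now {62}
insert 58 → {62, 58}
insert 60 → {62, 60, 58}
insert 75 → {75, 62, 60, 58}
insert 64 → {75, 64, 62, 60, 58}
treat next patient → 75; now {64, 62, 60, 58}
treat next patient → 64; now {62, 60, 58}
insert 69 → {69, 62, 60, 58}
insert 82 → {82, 69, 62, 60, 58}
treat next patient → 82; now {69, 62, 60, 58}
treat next patient → 69; now {62, 60, 58}
treat next patient → 62; now {60, 58}
insert 61 → {61, 60, 58}
treat next patient → 61; now {60, 58}
insert 59 → {60, 59, 58}
treat next patient → 60; now {59, 58}
insert 67 → {67, 59, 58}
treat next patient → 67; now {59, 58}
treat next patient → 59; now {58}
treat next patient → 58; now {}
insert 54 → {54}
insert 55 → {55, 54}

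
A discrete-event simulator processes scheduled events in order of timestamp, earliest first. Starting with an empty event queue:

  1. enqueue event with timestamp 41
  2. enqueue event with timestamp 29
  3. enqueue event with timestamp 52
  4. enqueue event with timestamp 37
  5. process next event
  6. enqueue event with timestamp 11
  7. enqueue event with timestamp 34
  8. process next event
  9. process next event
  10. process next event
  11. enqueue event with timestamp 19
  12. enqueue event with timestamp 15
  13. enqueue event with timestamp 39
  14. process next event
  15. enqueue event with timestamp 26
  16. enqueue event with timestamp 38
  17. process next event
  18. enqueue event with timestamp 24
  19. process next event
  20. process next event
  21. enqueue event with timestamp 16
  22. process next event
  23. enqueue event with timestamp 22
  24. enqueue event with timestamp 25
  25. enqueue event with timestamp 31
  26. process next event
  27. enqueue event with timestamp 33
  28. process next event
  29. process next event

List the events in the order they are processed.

29, 11, 34, 37, 15, 19, 24, 26, 16, 22, 25, 31

insert 41 → {41}
insert 29 → {29, 41}
insert 52 → {29, 41, 52}
insert 37 → {29, 37, 41, 52}
process next event → 29; now {37, 41, 52}
insert 11 → {11, 37, 41, 52}
insert 34 → {11, 34, 37, 41, 52}
process next event → 11; now {34, 37, 41, 52}
process next event → 34; now {37, 41, 52}
process next event → 37; now {41, 52}
insert 19 → {19, 41, 52}
insert 15 → {15, 19, 41, 52}
insert 39 → {15, 19, 39, 41, 52}
process next event → 15; now {19, 39, 41, 52}
insert 26 → {19, 26, 39, 41, 52}
insert 38 → {19, 26, 38, 39, 41, 52}
process next event → 19; now {26, 38, 39, 41, 52}
insert 24 → {24, 26, 38, 39, 41, 52}
process next event → 24; now {26, 38, 39, 41, 52}
process next event → 26; now {38, 39, 41, 52}
insert 16 → {16, 38, 39, 41, 52}
process next event → 16; now {38, 39, 41, 52}
insert 22 → {22, 38, 39, 41, 52}
insert 25 → {22, 25, 38, 39, 41, 52}
insert 31 → {22, 25, 31, 38, 39, 41, 52}
process next event → 22; now {25, 31, 38, 39, 41, 52}
insert 33 → {25, 31, 33, 38, 39, 41, 52}
process next event → 25; now {31, 33, 38, 39, 41, 52}
process next event → 31; now {33, 38, 39, 41, 52}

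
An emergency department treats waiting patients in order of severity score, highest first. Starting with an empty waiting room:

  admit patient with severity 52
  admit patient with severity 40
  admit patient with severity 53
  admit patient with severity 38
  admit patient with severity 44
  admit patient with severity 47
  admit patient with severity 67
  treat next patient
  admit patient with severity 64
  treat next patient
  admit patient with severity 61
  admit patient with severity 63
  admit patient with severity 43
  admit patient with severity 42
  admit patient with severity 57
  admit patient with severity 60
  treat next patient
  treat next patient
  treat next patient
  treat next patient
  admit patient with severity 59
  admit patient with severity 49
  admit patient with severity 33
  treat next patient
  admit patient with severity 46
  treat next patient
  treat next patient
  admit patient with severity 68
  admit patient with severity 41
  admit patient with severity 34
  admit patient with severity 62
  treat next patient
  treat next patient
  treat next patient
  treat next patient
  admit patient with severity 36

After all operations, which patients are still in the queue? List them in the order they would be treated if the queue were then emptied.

46, 44, 43, 42, 41, 40, 38, 36, 34, 33

insert 52 → {52}
insert 40 → {52, 40}
insert 53 → {53, 52, 40}
insert 38 → {53, 52, 40, 38}
insert 44 → {53, 52, 44, 40, 38}
insert 47 → {53, 52, 47, 44, 40, 38}
insert 67 → {67, 53, 52, 47, 44, 40, 38}
treat next patient → 67; now {53, 52, 47, 44, 40, 38}
insert 64 → {64, 53, 52, 47, 44, 40, 38}
treat next patient → 64; now {53, 52, 47, 44, 40, 38}
insert 61 → {61, 53, 52, 47, 44, 40, 38}
insert 63 → {63, 61, 53, 52, 47, 44, 40, 38}
insert 43 → {63, 61, 53, 52, 47, 44, 43, 40, 38}
insert 42 → {63, 61, 53, 52, 47, 44, 43, 42, 40, 38}
insert 57 → {63, 61, 57, 53, 52, 47, 44, 43, 42, 40, 38}
insert 60 → {63, 61, 60, 57, 53, 52, 47, 44, 43, 42, 40, 38}
treat next patient → 63; now {61, 60, 57, 53, 52, 47, 44, 43, 42, 40, 38}
treat next patient → 61; now {60, 57, 53, 52, 47, 44, 43, 42, 40, 38}
treat next patient → 60; now {57, 53, 52, 47, 44, 43, 42, 40, 38}
treat next patient → 57; now {53, 52, 47, 44, 43, 42, 40, 38}
insert 59 → {59, 53, 52, 47, 44, 43, 42, 40, 38}
insert 49 → {59, 53, 52, 49, 47, 44, 43, 42, 40, 38}
insert 33 → {59, 53, 52, 49, 47, 44, 43, 42, 40, 38, 33}
treat next patient → 59; now {53, 52, 49, 47, 44, 43, 42, 40, 38, 33}
insert 46 → {53, 52, 49, 47, 46, 44, 43, 42, 40, 38, 33}
treat next patient → 53; now {52, 49, 47, 46, 44, 43, 42, 40, 38, 33}
treat next patient → 52; now {49, 47, 46, 44, 43, 42, 40, 38, 33}
insert 68 → {68, 49, 47, 46, 44, 43, 42, 40, 38, 33}
insert 41 → {68, 49, 47, 46, 44, 43, 42, 41, 40, 38, 33}
insert 34 → {68, 49, 47, 46, 44, 43, 42, 41, 40, 38, 34, 33}
insert 62 → {68, 62, 49, 47, 46, 44, 43, 42, 41, 40, 38, 34, 33}
treat next patient → 68; now {62, 49, 47, 46, 44, 43, 42, 41, 40, 38, 34, 33}
treat next patient → 62; now {49, 47, 46, 44, 43, 42, 41, 40, 38, 34, 33}
treat next patient → 49; now {47, 46, 44, 43, 42, 41, 40, 38, 34, 33}
treat next patient → 47; now {46, 44, 43, 42, 41, 40, 38, 34, 33}
insert 36 → {46, 44, 43, 42, 41, 40, 38, 36, 34, 33}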